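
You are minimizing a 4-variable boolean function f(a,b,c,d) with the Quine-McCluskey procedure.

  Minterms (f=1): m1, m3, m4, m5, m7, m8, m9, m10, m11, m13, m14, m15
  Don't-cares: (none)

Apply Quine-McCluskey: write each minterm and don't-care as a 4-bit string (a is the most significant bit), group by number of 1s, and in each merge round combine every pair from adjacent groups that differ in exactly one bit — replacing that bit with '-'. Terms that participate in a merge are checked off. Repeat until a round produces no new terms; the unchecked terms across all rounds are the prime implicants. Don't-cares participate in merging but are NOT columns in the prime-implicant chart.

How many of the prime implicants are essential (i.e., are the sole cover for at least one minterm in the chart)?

size-2^0 implicants → 0001(✓)  0011(✓)  0100(✓)  0101(✓)  0111(✓)  1000(✓)  1001(✓)  1010(✓)  1011(✓)  1101(✓)  1110(✓)  1111(✓)
size-2^1 implicants → -001(✓)  -011(✓)  -101(✓)  -111(✓)  0-01(✓)  0-11(✓)  00-1(✓)  01-1(✓)  010-  1-01(✓)  1-10(✓)  1-11(✓)  10-0(✓)  10-1(✓)  100-(✓)  101-(✓)  11-1(✓)  111-(✓)
size-2^2 implicants → --01(✓)  --11(✓)  -0-1(✓)  -1-1(✓)  0--1(✓)  1--1(✓)  1-1-  10--
size-2^3 implicants → ---1
Unchecked terms (primes): ---1, 010-, 1-1-, 10--
Minterm coverage:
  m1 ⊆ ---1 [E]
  m3 ⊆ ---1 [E]
  m4 ⊆ 010- [E]
  m5 ⊆ ---1,010-
  m7 ⊆ ---1 [E]
  m8 ⊆ 10-- [E]
  m9 ⊆ ---1,10--
  m10 ⊆ 1-1-,10--
  m11 ⊆ ---1,1-1-,10--
  m13 ⊆ ---1 [E]
  m14 ⊆ 1-1- [E]
  m15 ⊆ ---1,1-1-
E = {---1, 010-, 1-1-, 10--}

4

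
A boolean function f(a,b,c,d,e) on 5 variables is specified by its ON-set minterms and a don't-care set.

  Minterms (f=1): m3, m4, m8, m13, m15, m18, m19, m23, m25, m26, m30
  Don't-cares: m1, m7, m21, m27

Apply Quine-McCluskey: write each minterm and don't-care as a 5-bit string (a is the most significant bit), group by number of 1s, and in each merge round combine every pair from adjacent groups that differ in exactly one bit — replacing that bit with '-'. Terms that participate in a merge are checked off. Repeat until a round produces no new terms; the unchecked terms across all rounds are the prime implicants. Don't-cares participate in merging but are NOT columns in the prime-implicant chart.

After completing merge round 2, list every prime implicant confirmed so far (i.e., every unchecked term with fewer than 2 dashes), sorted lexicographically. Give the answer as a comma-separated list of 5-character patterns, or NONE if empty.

size-2^0 implicants → 00001(✓)  00011(✓)  00100  00111(✓)  01000  01101(✓)  01111(✓)  10010(✓)  10011(✓)  10101(✓)  10111(✓)  11001(✓)  11010(✓)  11011(✓)  11110(✓)
size-2^1 implicants → -0011(✓)  -0111(✓)  0-111  00-11(✓)  000-1  011-1  1-010(✓)  1-011(✓)  10-11(✓)  1001-(✓)  101-1  11-10  110-1  1101-(✓)
size-2^2 implicants → -0-11  1-01-
Unchecked terms (primes): -0-11, 0-111, 000-1, 00100, 01000, 011-1, 1-01-, 101-1, 11-10, 110-1

0-111, 000-1, 00100, 01000, 011-1, 101-1, 11-10, 110-1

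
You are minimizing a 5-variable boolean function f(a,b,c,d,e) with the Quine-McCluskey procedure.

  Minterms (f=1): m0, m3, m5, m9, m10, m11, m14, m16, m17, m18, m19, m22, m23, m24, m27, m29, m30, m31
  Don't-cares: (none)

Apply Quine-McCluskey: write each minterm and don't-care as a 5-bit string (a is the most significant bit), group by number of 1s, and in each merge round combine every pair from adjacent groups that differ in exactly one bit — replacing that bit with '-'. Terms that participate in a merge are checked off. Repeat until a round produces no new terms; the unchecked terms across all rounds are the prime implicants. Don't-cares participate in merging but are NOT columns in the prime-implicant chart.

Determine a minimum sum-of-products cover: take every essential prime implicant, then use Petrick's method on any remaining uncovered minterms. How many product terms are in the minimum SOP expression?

Round 0: 00000✓ 00011✓ 00101 01001✓ 01010✓ 01011✓ 01110✓ 10000✓ 10001✓ 10010✓ 10011✓ 10110✓ 10111✓ 11000✓ 11011✓ 11101✓ 11110✓ 11111✓
Round 1: -0000 -0011✓ -1011✓ -1110 0-011✓ 01-10 010-1 0101- 1-000 1-011✓ 1-110✓ 1-111✓ 10-10✓ 10-11✓ 100-0✓ 100-1✓ 1000-✓ 1001-✓ 1011-✓ 11-11✓ 111-1 1111-✓
Round 2: --011 1--11 1-11- 10-1- 100--
PIs = {--011, -0000, -1110, 00101, 01-10, 010-1, 0101-, 1--11, 1-000, 1-11-, 10-1-, 100--, 111-1}
Coverage chart:
  m0: -0000 ←essential
  m3: --011 ←essential
  m5: 00101 ←essential
  m9: 010-1 ←essential
  m10: 01-10,0101-
  m11: --011,010-1,0101-
  m14: -1110,01-10
  m16: -0000,1-000,100--
  m17: 100-- ←essential
  m18: 10-1-,100--
  m19: --011,1--11,10-1-,100--
  m22: 1-11-,10-1-
  m23: 1--11,1-11-,10-1-
  m24: 1-000 ←essential
  m27: --011,1--11
  m29: 111-1 ←essential
  m30: -1110,1-11-
  m31: 1--11,1-11-,111-1
Essential: --011, -0000, 00101, 010-1, 1-000, 100--, 111-1
Petrick residual → 01-10, 1-11-
Min cover (9 terms): c'de + b'c'd'e' + a'b'cd'e + a'bde' + a'bc'e + ac'd'e' + acd + ab'c' + abce

9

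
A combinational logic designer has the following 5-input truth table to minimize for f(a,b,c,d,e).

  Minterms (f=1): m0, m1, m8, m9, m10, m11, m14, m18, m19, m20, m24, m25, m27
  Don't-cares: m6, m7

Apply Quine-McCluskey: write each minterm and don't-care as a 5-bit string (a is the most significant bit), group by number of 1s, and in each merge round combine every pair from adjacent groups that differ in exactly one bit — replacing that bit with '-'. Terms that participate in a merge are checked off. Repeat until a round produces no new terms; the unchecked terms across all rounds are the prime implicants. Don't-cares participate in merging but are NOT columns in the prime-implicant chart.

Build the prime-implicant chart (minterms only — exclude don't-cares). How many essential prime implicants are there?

4

Round 0: 00000✓ 00001✓ 00110✓ 00111✓ 01000✓ 01001✓ 01010✓ 01011✓ 01110✓ 10010✓ 10011✓ 10100 11000✓ 11001✓ 11011✓
Round 1: -1000✓ -1001✓ -1011✓ 0-000✓ 0-001✓ 0-110 0000-✓ 0011- 01-10 010-0✓ 010-1✓ 0100-✓ 0101-✓ 1-011 1001- 110-1✓ 1100-✓
Round 2: -10-1 -100- 0-00- 010--
PIs = {-10-1, -100-, 0-00-, 0-110, 0011-, 01-10, 010--, 1-011, 1001-, 10100}
Coverage chart:
  m0: 0-00- ←essential
  m1: 0-00- ←essential
  m8: -100-,0-00-,010--
  m9: -10-1,-100-,0-00-,010--
  m10: 01-10,010--
  m11: -10-1,010--
  m14: 0-110,01-10
  m18: 1001- ←essential
  m19: 1-011,1001-
  m20: 10100 ←essential
  m24: -100- ←essential
  m25: -10-1,-100-
  m27: -10-1,1-011
Essential: -100-, 0-00-, 1001-, 10100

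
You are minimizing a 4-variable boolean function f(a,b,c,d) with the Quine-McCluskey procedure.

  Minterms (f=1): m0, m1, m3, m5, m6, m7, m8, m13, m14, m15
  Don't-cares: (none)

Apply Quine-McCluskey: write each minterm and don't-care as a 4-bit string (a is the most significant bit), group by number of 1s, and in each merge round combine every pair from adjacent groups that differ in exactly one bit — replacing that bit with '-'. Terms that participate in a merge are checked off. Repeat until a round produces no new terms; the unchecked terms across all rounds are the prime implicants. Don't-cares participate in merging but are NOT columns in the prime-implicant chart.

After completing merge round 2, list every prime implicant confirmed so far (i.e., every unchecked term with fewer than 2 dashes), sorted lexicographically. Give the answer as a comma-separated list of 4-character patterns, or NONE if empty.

[col 0] 0000*, 0001*, 0011*, 0101*, 0110*, 0111*, 1000*, 1101*, 1110*, 1111*
[col 1] -000, -101*, -110*, -111*, 0-01*, 0-11*, 00-1*, 000-, 01-1*, 011-*, 11-1*, 111-*
[col 2] -1-1, -11-, 0--1
Prime implicants: -000, -1-1, -11-, 0--1, 000-

-000, 000-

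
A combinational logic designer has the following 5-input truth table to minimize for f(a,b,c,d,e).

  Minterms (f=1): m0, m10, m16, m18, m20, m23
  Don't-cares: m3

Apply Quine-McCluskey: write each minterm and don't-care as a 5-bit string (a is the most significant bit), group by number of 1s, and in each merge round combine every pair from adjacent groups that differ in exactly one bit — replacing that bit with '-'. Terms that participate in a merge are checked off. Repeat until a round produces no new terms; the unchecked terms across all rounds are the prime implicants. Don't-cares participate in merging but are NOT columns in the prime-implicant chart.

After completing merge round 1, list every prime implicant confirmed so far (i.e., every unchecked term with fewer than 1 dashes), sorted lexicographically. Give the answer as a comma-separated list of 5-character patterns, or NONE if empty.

00011, 01010, 10111

[col 0] 00000*, 00011, 01010, 10000*, 10010*, 10100*, 10111
[col 1] -0000, 10-00, 100-0
Prime implicants: -0000, 00011, 01010, 10-00, 100-0, 10111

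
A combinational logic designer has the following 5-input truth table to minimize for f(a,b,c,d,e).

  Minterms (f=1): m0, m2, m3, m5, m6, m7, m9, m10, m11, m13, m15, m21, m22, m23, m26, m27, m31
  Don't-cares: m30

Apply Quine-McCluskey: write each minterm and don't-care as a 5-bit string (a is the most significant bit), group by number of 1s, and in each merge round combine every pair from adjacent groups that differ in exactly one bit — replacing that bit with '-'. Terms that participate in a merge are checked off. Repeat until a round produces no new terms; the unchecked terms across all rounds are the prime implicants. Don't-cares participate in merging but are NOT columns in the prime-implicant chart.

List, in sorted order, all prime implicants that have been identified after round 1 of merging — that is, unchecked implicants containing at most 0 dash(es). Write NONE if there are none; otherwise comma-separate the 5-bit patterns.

[col 0] 00000*, 00010*, 00011*, 00101*, 00110*, 00111*, 01001*, 01010*, 01011*, 01101*, 01111*, 10101*, 10110*, 10111*, 11010*, 11011*, 11110*, 11111*
[col 1] -0101*, -0110*, -0111*, -1010*, -1011*, -1111*, 0-010*, 0-011*, 0-101*, 0-111*, 00-10*, 00-11*, 000-0, 0001-*, 001-1*, 0011-*, 01-01*, 01-11*, 010-1*, 0101-*, 011-1*, 1-110*, 1-111*, 101-1*, 1011-*, 11-10*, 11-11*, 1101-*, 1111-*
[col 2] --111, -01-1, -011-, -1-11, -101-, 0--11, 0-01-, 0-1-1, 00-1-, 01--1, 1-11-, 11-1-
Prime implicants: --111, -01-1, -011-, -1-11, -101-, 0--11, 0-01-, 0-1-1, 00-1-, 000-0, 01--1, 1-11-, 11-1-

NONE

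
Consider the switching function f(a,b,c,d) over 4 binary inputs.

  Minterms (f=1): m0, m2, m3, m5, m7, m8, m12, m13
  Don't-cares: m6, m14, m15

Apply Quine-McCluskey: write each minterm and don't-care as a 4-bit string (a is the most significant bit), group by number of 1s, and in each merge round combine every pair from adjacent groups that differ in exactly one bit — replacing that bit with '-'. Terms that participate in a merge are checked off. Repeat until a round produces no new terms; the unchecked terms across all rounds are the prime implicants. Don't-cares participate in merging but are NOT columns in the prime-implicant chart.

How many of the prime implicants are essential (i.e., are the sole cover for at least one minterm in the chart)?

Round 0: 0000✓ 0010✓ 0011✓ 0101✓ 0110✓ 0111✓ 1000✓ 1100✓ 1101✓ 1110✓ 1111✓
Round 1: -000 -101✓ -110✓ -111✓ 0-10✓ 0-11✓ 00-0 001-✓ 01-1✓ 011-✓ 1-00 11-0✓ 11-1✓ 110-✓ 111-✓
Round 2: -1-1 -11- 0-1- 11--
PIs = {-000, -1-1, -11-, 0-1-, 00-0, 1-00, 11--}
Coverage chart:
  m0: -000,00-0
  m2: 0-1-,00-0
  m3: 0-1- ←essential
  m5: -1-1 ←essential
  m7: -1-1,-11-,0-1-
  m8: -000,1-00
  m12: 1-00,11--
  m13: -1-1,11--
Essential: -1-1, 0-1-

2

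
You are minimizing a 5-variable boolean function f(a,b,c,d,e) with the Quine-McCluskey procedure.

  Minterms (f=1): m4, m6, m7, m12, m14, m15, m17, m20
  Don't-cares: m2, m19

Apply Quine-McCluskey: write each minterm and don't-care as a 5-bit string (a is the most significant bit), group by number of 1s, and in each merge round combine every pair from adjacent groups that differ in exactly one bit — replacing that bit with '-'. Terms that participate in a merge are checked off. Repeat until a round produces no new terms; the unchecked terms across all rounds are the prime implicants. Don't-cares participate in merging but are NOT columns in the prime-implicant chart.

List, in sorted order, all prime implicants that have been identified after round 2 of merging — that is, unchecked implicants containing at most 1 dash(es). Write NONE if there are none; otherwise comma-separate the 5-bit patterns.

[col 0] 00010*, 00100*, 00110*, 00111*, 01100*, 01110*, 01111*, 10001*, 10011*, 10100*
[col 1] -0100, 0-100*, 0-110*, 0-111*, 00-10, 001-0*, 0011-*, 011-0*, 0111-*, 100-1
[col 2] 0-1-0, 0-11-
Prime implicants: -0100, 0-1-0, 0-11-, 00-10, 100-1

-0100, 00-10, 100-1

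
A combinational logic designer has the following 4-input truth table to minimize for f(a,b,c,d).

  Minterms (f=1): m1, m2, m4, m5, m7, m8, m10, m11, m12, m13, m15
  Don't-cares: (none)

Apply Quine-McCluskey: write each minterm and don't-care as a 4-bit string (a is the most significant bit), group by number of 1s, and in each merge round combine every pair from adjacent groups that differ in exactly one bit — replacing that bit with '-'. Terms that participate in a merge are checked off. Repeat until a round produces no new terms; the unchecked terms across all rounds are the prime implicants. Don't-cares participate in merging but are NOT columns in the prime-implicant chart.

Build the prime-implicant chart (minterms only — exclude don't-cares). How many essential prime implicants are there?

[col 0] 0001*, 0010*, 0100*, 0101*, 0111*, 1000*, 1010*, 1011*, 1100*, 1101*, 1111*
[col 1] -010, -100*, -101*, -111*, 0-01, 01-1*, 010-*, 1-00, 1-11, 10-0, 101-, 11-1*, 110-*
[col 2] -1-1, -10-
Prime implicants: -010, -1-1, -10-, 0-01, 1-00, 1-11, 10-0, 101-
PI chart (minterm → PIs covering it):
  1 | 0-01  (sole → essential)
  2 | -010  (sole → essential)
  4 | -10-  (sole → essential)
  5 | -1-1,-10-,0-01
  7 | -1-1  (sole → essential)
  8 | 1-00,10-0
  10 | -010,10-0,101-
  11 | 1-11,101-
  12 | -10-,1-00
  13 | -1-1,-10-
  15 | -1-1,1-11
Essential prime implicants: -010, -1-1, -10-, 0-01

4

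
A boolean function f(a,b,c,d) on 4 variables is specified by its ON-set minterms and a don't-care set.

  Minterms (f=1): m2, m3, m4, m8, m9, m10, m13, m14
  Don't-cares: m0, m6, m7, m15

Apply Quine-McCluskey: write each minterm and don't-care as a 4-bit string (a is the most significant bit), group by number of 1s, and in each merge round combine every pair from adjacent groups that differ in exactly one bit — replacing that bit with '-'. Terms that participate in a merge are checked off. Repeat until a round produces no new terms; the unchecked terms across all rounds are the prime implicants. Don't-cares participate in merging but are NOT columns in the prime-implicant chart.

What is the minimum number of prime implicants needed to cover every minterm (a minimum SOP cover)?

5

size-2^0 implicants → 0000(✓)  0010(✓)  0011(✓)  0100(✓)  0110(✓)  0111(✓)  1000(✓)  1001(✓)  1010(✓)  1101(✓)  1110(✓)  1111(✓)
size-2^1 implicants → -000(✓)  -010(✓)  -110(✓)  -111(✓)  0-00(✓)  0-10(✓)  0-11(✓)  00-0(✓)  001-(✓)  01-0(✓)  011-(✓)  1-01  1-10(✓)  10-0(✓)  100-  11-1  111-(✓)
size-2^2 implicants → --10  -0-0  -11-  0--0  0-1-
Unchecked terms (primes): --10, -0-0, -11-, 0--0, 0-1-, 1-01, 100-, 11-1
Minterm coverage:
  m2 ⊆ --10,-0-0,0--0,0-1-
  m3 ⊆ 0-1- [E]
  m4 ⊆ 0--0 [E]
  m8 ⊆ -0-0,100-
  m9 ⊆ 1-01,100-
  m10 ⊆ --10,-0-0
  m13 ⊆ 1-01,11-1
  m14 ⊆ --10,-11-
E = {0--0, 0-1-}
Petrick residual → --10, -0-0, 1-01
Cover = cd' + b'd' + a'd' + a'c + ac'd  |cover|=5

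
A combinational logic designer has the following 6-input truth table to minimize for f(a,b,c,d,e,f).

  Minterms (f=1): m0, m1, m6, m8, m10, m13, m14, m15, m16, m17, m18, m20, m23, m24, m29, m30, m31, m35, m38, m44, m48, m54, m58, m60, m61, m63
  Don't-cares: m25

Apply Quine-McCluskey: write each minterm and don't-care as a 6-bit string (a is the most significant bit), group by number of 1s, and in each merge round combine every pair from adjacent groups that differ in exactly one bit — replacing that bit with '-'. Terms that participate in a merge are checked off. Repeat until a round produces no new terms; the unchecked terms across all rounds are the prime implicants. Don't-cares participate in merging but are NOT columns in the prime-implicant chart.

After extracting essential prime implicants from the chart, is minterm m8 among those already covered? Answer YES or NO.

NO

[col 0] 000000*, 000001*, 000110*, 001000*, 001010*, 001101*, 001110*, 001111*, 010000*, 010001*, 010010*, 010100*, 010111*, 011000*, 011001*, 011101*, 011110*, 011111*, 100011, 100110*, 101100*, 110000*, 110110*, 111010, 111100*, 111101*, 111111*
[col 1] -00110, -10000, -11101*, -11111*, 0-0000*, 0-0001*, 0-1000*, 0-1101*, 0-1110*, 0-1111*, 00-000*, 00-110, 00000-*, 001-10, 0010-0, 0011-1*, 00111-*, 01-000*, 01-001*, 01-111, 010-00, 0100-0, 01000-*, 011-01, 01100-*, 0111-1*, 01111-*, 1-0110, 1-1100, 1111-1*, 11110-
[col 2] -111-1, 0--000, 0-000-, 0-11-1, 0-111-, 01-00-
Prime implicants: -00110, -10000, -111-1, 0--000, 0-000-, 0-11-1, 0-111-, 00-110, 001-10, 0010-0, 01-00-, 01-111, 010-00, 0100-0, 011-01, 1-0110, 1-1100, 100011, 111010, 11110-
PI chart (minterm → PIs covering it):
  0 | 0--000,0-000-
  1 | 0-000-  (sole → essential)
  6 | -00110,00-110
  8 | 0--000,0010-0
  10 | 001-10,0010-0
  13 | 0-11-1  (sole → essential)
  14 | 0-111-,00-110,001-10
  15 | 0-11-1,0-111-
  16 | -10000,0--000,0-000-,01-00-,010-00,0100-0
  17 | 0-000-,01-00-
  18 | 0100-0  (sole → essential)
  20 | 010-00  (sole → essential)
  23 | 01-111  (sole → essential)
  24 | 0--000,01-00-
  29 | -111-1,0-11-1,011-01
  30 | 0-111-  (sole → essential)
  31 | -111-1,0-11-1,0-111-,01-111
  35 | 100011  (sole → essential)
  38 | -00110,1-0110
  44 | 1-1100  (sole → essential)
  48 | -10000  (sole → essential)
  54 | 1-0110  (sole → essential)
  58 | 111010  (sole → essential)
  60 | 1-1100,11110-
  61 | -111-1,11110-
  63 | -111-1  (sole → essential)
Essential prime implicants: -10000, -111-1, 0-000-, 0-11-1, 0-111-, 01-111, 010-00, 0100-0, 1-0110, 1-1100, 100011, 111010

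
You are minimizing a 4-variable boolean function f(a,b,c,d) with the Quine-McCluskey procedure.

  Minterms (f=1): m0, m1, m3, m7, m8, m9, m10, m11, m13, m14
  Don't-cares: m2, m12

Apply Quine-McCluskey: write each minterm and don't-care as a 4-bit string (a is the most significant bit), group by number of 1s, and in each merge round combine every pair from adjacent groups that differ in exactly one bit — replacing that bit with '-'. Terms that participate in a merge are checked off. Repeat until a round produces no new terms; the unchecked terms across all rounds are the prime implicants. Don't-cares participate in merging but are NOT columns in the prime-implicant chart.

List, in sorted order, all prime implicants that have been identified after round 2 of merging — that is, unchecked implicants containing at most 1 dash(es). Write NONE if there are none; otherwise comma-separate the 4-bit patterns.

0-11

[col 0] 0000*, 0001*, 0010*, 0011*, 0111*, 1000*, 1001*, 1010*, 1011*, 1100*, 1101*, 1110*
[col 1] -000*, -001*, -010*, -011*, 0-11, 00-0*, 00-1*, 000-*, 001-*, 1-00*, 1-01*, 1-10*, 10-0*, 10-1*, 100-*, 101-*, 11-0*, 110-*
[col 2] -0-0*, -0-1*, -00-*, -01-*, 00--*, 1--0, 1-0-, 10--*
[col 3] -0--
Prime implicants: -0--, 0-11, 1--0, 1-0-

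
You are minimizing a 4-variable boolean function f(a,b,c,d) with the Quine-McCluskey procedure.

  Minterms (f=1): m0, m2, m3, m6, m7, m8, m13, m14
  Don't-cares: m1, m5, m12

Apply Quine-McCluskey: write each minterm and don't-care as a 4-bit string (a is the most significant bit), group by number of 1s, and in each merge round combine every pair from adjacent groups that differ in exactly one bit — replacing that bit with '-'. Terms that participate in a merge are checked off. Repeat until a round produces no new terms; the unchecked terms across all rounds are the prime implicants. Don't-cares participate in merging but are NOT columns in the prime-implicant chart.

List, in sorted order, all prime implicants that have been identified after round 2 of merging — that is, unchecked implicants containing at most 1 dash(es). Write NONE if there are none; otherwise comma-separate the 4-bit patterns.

-000, -101, -110, 1-00, 11-0, 110-

size-2^0 implicants → 0000(✓)  0001(✓)  0010(✓)  0011(✓)  0101(✓)  0110(✓)  0111(✓)  1000(✓)  1100(✓)  1101(✓)  1110(✓)
size-2^1 implicants → -000  -101  -110  0-01(✓)  0-10(✓)  0-11(✓)  00-0(✓)  00-1(✓)  000-(✓)  001-(✓)  01-1(✓)  011-(✓)  1-00  11-0  110-
size-2^2 implicants → 0--1  0-1-  00--
Unchecked terms (primes): -000, -101, -110, 0--1, 0-1-, 00--, 1-00, 11-0, 110-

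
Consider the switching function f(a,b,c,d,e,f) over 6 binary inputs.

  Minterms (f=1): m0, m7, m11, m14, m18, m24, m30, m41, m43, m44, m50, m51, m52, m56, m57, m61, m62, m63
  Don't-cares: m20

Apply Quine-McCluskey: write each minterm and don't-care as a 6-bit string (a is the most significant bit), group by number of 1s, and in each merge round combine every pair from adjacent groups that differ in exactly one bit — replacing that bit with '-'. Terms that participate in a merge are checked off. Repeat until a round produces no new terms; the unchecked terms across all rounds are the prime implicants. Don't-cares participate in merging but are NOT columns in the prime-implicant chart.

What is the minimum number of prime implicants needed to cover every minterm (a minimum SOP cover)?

12

size-2^0 implicants → 000000  000111  001011(✓)  001110(✓)  010010(✓)  010100(✓)  011000(✓)  011110(✓)  101001(✓)  101011(✓)  101100  110010(✓)  110011(✓)  110100(✓)  111000(✓)  111001(✓)  111101(✓)  111110(✓)  111111(✓)
size-2^1 implicants → -01011  -10010  -10100  -11000  -11110  0-1110  1-1001  1010-1  11001-  111-01  11100-  1111-1  11111-
Unchecked terms (primes): -01011, -10010, -10100, -11000, -11110, 0-1110, 000000, 000111, 1-1001, 1010-1, 101100, 11001-, 111-01, 11100-, 1111-1, 11111-
Minterm coverage:
  m0 ⊆ 000000 [E]
  m7 ⊆ 000111 [E]
  m11 ⊆ -01011 [E]
  m14 ⊆ 0-1110 [E]
  m18 ⊆ -10010 [E]
  m24 ⊆ -11000 [E]
  m30 ⊆ -11110,0-1110
  m41 ⊆ 1-1001,1010-1
  m43 ⊆ -01011,1010-1
  m44 ⊆ 101100 [E]
  m50 ⊆ -10010,11001-
  m51 ⊆ 11001- [E]
  m52 ⊆ -10100 [E]
  m56 ⊆ -11000,11100-
  m57 ⊆ 1-1001,111-01,11100-
  m61 ⊆ 111-01,1111-1
  m62 ⊆ -11110,11111-
  m63 ⊆ 1111-1,11111-
E = {-01011, -10010, -10100, -11000, 0-1110, 000000, 000111, 101100, 11001-}
Petrick residual → -11110, 1-1001, 1111-1
Cover = b'cd'ef + bc'd'ef' + bc'de'f' + bcd'e'f' + bcdef' + a'cdef' + a'b'c'd'e'f' + a'b'c'def + acd'e'f + ab'cde'f' + abc'd'e + abcdf  |cover|=12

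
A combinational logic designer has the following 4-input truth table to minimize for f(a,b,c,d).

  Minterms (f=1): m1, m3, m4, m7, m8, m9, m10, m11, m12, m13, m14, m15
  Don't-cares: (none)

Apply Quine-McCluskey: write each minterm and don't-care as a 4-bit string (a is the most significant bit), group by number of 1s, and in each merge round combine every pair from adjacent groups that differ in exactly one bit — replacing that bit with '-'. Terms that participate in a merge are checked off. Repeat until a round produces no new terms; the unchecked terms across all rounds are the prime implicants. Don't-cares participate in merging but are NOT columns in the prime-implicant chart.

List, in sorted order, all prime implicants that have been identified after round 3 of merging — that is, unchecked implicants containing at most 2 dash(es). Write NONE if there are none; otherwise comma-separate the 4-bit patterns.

size-2^0 implicants → 0001(✓)  0011(✓)  0100(✓)  0111(✓)  1000(✓)  1001(✓)  1010(✓)  1011(✓)  1100(✓)  1101(✓)  1110(✓)  1111(✓)
size-2^1 implicants → -001(✓)  -011(✓)  -100  -111(✓)  0-11(✓)  00-1(✓)  1-00(✓)  1-01(✓)  1-10(✓)  1-11(✓)  10-0(✓)  10-1(✓)  100-(✓)  101-(✓)  11-0(✓)  11-1(✓)  110-(✓)  111-(✓)
size-2^2 implicants → --11  -0-1  1--0(✓)  1--1(✓)  1-0-(✓)  1-1-(✓)  10--(✓)  11--(✓)
size-2^3 implicants → 1---
Unchecked terms (primes): --11, -0-1, -100, 1---

--11, -0-1, -100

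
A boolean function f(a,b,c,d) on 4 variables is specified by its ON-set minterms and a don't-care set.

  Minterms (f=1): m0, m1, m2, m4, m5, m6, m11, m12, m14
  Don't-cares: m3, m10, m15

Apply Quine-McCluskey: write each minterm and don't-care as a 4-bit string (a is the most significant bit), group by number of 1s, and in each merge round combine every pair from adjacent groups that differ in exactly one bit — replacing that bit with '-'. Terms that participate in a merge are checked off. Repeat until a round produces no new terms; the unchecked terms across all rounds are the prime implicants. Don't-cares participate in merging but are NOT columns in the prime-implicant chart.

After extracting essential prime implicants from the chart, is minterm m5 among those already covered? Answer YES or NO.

YES

Round 0: 0000✓ 0001✓ 0010✓ 0011✓ 0100✓ 0101✓ 0110✓ 1010✓ 1011✓ 1100✓ 1110✓ 1111✓
Round 1: -010✓ -011✓ -100✓ -110✓ 0-00✓ 0-01✓ 0-10✓ 00-0✓ 00-1✓ 000-✓ 001-✓ 01-0✓ 010-✓ 1-10✓ 1-11✓ 101-✓ 11-0✓ 111-✓
Round 2: --10 -01- -1-0 0--0 0-0- 00-- 1-1-
PIs = {--10, -01-, -1-0, 0--0, 0-0-, 00--, 1-1-}
Coverage chart:
  m0: 0--0,0-0-,00--
  m1: 0-0-,00--
  m2: --10,-01-,0--0,00--
  m4: -1-0,0--0,0-0-
  m5: 0-0- ←essential
  m6: --10,-1-0,0--0
  m11: -01-,1-1-
  m12: -1-0 ←essential
  m14: --10,-1-0,1-1-
Essential: -1-0, 0-0-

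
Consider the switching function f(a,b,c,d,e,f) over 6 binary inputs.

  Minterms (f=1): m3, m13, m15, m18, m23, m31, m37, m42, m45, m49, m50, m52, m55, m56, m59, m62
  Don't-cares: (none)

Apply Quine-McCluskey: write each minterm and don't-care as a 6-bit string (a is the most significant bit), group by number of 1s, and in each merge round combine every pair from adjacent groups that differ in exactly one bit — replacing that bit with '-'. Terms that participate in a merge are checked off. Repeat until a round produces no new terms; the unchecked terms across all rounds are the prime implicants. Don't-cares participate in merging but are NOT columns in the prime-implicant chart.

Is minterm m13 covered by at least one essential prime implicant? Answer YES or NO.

[col 0] 000011, 001101*, 001111*, 010010*, 010111*, 011111*, 100101*, 101010, 101101*, 110001, 110010*, 110100, 110111*, 111000, 111011, 111110
[col 1] -01101, -10010, -10111, 0-1111, 0011-1, 01-111, 10-101
Prime implicants: -01101, -10010, -10111, 0-1111, 000011, 0011-1, 01-111, 10-101, 101010, 110001, 110100, 111000, 111011, 111110
PI chart (minterm → PIs covering it):
  3 | 000011  (sole → essential)
  13 | -01101,0011-1
  15 | 0-1111,0011-1
  18 | -10010  (sole → essential)
  23 | -10111,01-111
  31 | 0-1111,01-111
  37 | 10-101  (sole → essential)
  42 | 101010  (sole → essential)
  45 | -01101,10-101
  49 | 110001  (sole → essential)
  50 | -10010  (sole → essential)
  52 | 110100  (sole → essential)
  55 | -10111  (sole → essential)
  56 | 111000  (sole → essential)
  59 | 111011  (sole → essential)
  62 | 111110  (sole → essential)
Essential prime implicants: -10010, -10111, 000011, 10-101, 101010, 110001, 110100, 111000, 111011, 111110

NO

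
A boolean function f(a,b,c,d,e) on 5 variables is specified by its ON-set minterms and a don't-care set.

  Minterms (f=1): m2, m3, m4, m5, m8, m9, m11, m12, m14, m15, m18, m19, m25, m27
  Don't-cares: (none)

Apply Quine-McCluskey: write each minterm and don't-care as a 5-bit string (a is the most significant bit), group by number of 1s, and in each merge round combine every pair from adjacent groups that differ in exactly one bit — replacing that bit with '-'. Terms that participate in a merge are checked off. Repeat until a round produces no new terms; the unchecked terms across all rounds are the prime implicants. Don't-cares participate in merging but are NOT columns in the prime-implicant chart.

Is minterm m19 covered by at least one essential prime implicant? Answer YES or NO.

YES

[col 0] 00010*, 00011*, 00100*, 00101*, 01000*, 01001*, 01011*, 01100*, 01110*, 01111*, 10010*, 10011*, 11001*, 11011*
[col 1] -0010*, -0011*, -1001*, -1011*, 0-011*, 0-100, 0001-*, 0010-, 01-00, 01-11, 010-1*, 0100-, 011-0, 0111-, 1-011*, 1001-*, 110-1*
[col 2] --011, -001-, -10-1
Prime implicants: --011, -001-, -10-1, 0-100, 0010-, 01-00, 01-11, 0100-, 011-0, 0111-
PI chart (minterm → PIs covering it):
  2 | -001-  (sole → essential)
  3 | --011,-001-
  4 | 0-100,0010-
  5 | 0010-  (sole → essential)
  8 | 01-00,0100-
  9 | -10-1,0100-
  11 | --011,-10-1,01-11
  12 | 0-100,01-00,011-0
  14 | 011-0,0111-
  15 | 01-11,0111-
  18 | -001-  (sole → essential)
  19 | --011,-001-
  25 | -10-1  (sole → essential)
  27 | --011,-10-1
Essential prime implicants: -001-, -10-1, 0010-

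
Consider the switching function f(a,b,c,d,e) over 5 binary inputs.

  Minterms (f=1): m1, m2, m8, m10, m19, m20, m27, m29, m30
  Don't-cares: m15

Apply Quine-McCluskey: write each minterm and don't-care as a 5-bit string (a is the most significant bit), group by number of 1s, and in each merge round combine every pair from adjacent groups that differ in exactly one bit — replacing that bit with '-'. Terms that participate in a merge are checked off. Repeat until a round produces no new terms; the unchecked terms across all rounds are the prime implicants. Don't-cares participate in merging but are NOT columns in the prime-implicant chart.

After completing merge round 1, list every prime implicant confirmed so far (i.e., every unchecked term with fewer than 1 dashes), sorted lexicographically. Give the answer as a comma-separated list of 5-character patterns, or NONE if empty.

Round 0: 00001 00010✓ 01000✓ 01010✓ 01111 10011✓ 10100 11011✓ 11101 11110
Round 1: 0-010 010-0 1-011
PIs = {0-010, 00001, 010-0, 01111, 1-011, 10100, 11101, 11110}

00001, 01111, 10100, 11101, 11110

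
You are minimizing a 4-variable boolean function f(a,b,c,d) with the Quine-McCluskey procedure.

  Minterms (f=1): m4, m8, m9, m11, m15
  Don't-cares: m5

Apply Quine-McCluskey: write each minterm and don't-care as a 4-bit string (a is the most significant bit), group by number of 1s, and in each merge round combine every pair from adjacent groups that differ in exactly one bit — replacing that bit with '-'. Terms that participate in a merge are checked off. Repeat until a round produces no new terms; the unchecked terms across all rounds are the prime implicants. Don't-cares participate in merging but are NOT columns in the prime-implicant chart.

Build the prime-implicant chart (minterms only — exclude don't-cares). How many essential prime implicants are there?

3

[col 0] 0100*, 0101*, 1000*, 1001*, 1011*, 1111*
[col 1] 010-, 1-11, 10-1, 100-
Prime implicants: 010-, 1-11, 10-1, 100-
PI chart (minterm → PIs covering it):
  4 | 010-  (sole → essential)
  8 | 100-  (sole → essential)
  9 | 10-1,100-
  11 | 1-11,10-1
  15 | 1-11  (sole → essential)
Essential prime implicants: 010-, 1-11, 100-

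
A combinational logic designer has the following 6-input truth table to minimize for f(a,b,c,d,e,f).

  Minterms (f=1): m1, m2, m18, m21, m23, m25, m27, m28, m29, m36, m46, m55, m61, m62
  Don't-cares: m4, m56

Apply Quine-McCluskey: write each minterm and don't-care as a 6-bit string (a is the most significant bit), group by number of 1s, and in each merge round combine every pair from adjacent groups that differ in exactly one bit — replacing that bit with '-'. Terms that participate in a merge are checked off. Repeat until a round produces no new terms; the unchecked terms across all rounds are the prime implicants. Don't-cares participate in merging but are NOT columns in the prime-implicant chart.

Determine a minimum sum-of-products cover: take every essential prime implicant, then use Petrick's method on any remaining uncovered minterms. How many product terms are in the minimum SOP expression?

9

[col 0] 000001, 000010*, 000100*, 010010*, 010101*, 010111*, 011001*, 011011*, 011100*, 011101*, 100100*, 101110*, 110111*, 111000, 111101*, 111110*
[col 1] -00100, -10111, -11101, 0-0010, 01-101, 0101-1, 011-01, 0110-1, 01110-, 1-1110
Prime implicants: -00100, -10111, -11101, 0-0010, 000001, 01-101, 0101-1, 011-01, 0110-1, 01110-, 1-1110, 111000
PI chart (minterm → PIs covering it):
  1 | 000001  (sole → essential)
  2 | 0-0010  (sole → essential)
  18 | 0-0010  (sole → essential)
  21 | 01-101,0101-1
  23 | -10111,0101-1
  25 | 011-01,0110-1
  27 | 0110-1  (sole → essential)
  28 | 01110-  (sole → essential)
  29 | -11101,01-101,011-01,01110-
  36 | -00100  (sole → essential)
  46 | 1-1110  (sole → essential)
  55 | -10111  (sole → essential)
  61 | -11101  (sole → essential)
  62 | 1-1110  (sole → essential)
Essential prime implicants: -00100, -10111, -11101, 0-0010, 000001, 0110-1, 01110-, 1-1110
Petrick residual → 01-101
Minimum SOP uses 9 PIs: b'c'de'f' + bc'def + bcde'f + a'c'd'ef' + a'b'c'd'e'f + a'bde'f + a'bcd'f + a'bcde' + acdef'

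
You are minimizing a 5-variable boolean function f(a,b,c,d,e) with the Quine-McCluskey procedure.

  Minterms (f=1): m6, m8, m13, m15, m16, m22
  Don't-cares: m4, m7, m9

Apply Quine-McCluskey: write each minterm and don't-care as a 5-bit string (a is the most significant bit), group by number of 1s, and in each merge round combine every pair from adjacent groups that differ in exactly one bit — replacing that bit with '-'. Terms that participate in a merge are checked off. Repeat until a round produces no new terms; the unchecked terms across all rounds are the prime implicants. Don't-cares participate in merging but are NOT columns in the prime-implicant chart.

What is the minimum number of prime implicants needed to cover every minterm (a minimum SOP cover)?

[col 0] 00100*, 00110*, 00111*, 01000*, 01001*, 01101*, 01111*, 10000, 10110*
[col 1] -0110, 0-111, 001-0, 0011-, 01-01, 0100-, 011-1
Prime implicants: -0110, 0-111, 001-0, 0011-, 01-01, 0100-, 011-1, 10000
PI chart (minterm → PIs covering it):
  6 | -0110,001-0,0011-
  8 | 0100-  (sole → essential)
  13 | 01-01,011-1
  15 | 0-111,011-1
  16 | 10000  (sole → essential)
  22 | -0110  (sole → essential)
Essential prime implicants: -0110, 0100-, 10000
Petrick residual → 011-1
Minimum SOP uses 4 PIs: b'cde' + a'bc'd' + a'bce + ab'c'd'e'

4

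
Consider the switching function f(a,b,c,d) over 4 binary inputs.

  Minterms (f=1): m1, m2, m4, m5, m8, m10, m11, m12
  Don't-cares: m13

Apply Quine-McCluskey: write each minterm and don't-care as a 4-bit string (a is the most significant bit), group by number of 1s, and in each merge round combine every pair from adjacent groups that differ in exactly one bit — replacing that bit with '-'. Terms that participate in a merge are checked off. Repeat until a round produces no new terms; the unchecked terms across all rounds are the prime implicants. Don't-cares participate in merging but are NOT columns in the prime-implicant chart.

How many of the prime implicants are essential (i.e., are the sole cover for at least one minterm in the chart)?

4

Round 0: 0001✓ 0010✓ 0100✓ 0101✓ 1000✓ 1010✓ 1011✓ 1100✓ 1101✓
Round 1: -010 -100✓ -101✓ 0-01 010-✓ 1-00 10-0 101- 110-✓
Round 2: -10-
PIs = {-010, -10-, 0-01, 1-00, 10-0, 101-}
Coverage chart:
  m1: 0-01 ←essential
  m2: -010 ←essential
  m4: -10- ←essential
  m5: -10-,0-01
  m8: 1-00,10-0
  m10: -010,10-0,101-
  m11: 101- ←essential
  m12: -10-,1-00
Essential: -010, -10-, 0-01, 101-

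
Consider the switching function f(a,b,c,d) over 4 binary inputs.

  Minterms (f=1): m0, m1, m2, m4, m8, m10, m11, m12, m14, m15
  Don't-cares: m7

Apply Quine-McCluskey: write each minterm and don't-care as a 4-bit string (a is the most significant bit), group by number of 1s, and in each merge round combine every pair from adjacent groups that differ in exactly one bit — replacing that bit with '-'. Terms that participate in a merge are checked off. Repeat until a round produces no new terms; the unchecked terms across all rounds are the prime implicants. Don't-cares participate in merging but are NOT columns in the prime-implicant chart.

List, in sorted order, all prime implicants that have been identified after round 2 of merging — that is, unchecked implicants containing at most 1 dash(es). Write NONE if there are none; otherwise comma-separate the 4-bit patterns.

Round 0: 0000✓ 0001✓ 0010✓ 0100✓ 0111✓ 1000✓ 1010✓ 1011✓ 1100✓ 1110✓ 1111✓
Round 1: -000✓ -010✓ -100✓ -111 0-00✓ 00-0✓ 000- 1-00✓ 1-10✓ 1-11✓ 10-0✓ 101-✓ 11-0✓ 111-✓
Round 2: --00 -0-0 1--0 1-1-
PIs = {--00, -0-0, -111, 000-, 1--0, 1-1-}

-111, 000-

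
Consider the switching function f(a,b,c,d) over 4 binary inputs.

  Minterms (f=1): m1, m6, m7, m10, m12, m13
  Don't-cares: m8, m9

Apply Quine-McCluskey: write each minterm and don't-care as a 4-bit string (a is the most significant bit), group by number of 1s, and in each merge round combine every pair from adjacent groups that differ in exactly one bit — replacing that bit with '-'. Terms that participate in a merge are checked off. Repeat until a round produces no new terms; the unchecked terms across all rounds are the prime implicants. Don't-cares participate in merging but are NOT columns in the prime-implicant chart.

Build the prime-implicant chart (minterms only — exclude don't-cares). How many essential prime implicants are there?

4

Round 0: 0001✓ 0110✓ 0111✓ 1000✓ 1001✓ 1010✓ 1100✓ 1101✓
Round 1: -001 011- 1-00✓ 1-01✓ 10-0 100-✓ 110-✓
Round 2: 1-0-
PIs = {-001, 011-, 1-0-, 10-0}
Coverage chart:
  m1: -001 ←essential
  m6: 011- ←essential
  m7: 011- ←essential
  m10: 10-0 ←essential
  m12: 1-0- ←essential
  m13: 1-0- ←essential
Essential: -001, 011-, 1-0-, 10-0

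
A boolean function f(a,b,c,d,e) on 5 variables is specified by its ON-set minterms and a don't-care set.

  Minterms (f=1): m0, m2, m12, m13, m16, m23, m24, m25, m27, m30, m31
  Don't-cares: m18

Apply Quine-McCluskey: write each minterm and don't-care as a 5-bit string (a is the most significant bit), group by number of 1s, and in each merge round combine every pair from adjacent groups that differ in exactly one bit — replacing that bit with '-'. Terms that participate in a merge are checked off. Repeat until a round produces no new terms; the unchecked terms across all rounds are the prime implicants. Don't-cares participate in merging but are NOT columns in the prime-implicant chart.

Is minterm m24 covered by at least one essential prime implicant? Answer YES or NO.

NO

[col 0] 00000*, 00010*, 01100*, 01101*, 10000*, 10010*, 10111*, 11000*, 11001*, 11011*, 11110*, 11111*
[col 1] -0000*, -0010*, 000-0*, 0110-, 1-000, 1-111, 100-0*, 11-11, 110-1, 1100-, 1111-
[col 2] -00-0
Prime implicants: -00-0, 0110-, 1-000, 1-111, 11-11, 110-1, 1100-, 1111-
PI chart (minterm → PIs covering it):
  0 | -00-0  (sole → essential)
  2 | -00-0  (sole → essential)
  12 | 0110-  (sole → essential)
  13 | 0110-  (sole → essential)
  16 | -00-0,1-000
  23 | 1-111  (sole → essential)
  24 | 1-000,1100-
  25 | 110-1,1100-
  27 | 11-11,110-1
  30 | 1111-  (sole → essential)
  31 | 1-111,11-11,1111-
Essential prime implicants: -00-0, 0110-, 1-111, 1111-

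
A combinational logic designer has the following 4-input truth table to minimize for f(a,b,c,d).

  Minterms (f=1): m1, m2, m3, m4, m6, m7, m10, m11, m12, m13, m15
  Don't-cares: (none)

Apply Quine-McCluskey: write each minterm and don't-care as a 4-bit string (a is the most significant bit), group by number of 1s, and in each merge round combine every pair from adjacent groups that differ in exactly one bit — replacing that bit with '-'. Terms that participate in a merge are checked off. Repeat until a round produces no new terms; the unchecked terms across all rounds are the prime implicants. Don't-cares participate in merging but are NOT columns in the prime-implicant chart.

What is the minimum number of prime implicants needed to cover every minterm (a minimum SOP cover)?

Round 0: 0001✓ 0010✓ 0011✓ 0100✓ 0110✓ 0111✓ 1010✓ 1011✓ 1100✓ 1101✓ 1111✓
Round 1: -010✓ -011✓ -100 -111✓ 0-10✓ 0-11✓ 00-1 001-✓ 01-0 011-✓ 1-11✓ 101-✓ 11-1 110-
Round 2: --11 -01- 0-1-
PIs = {--11, -01-, -100, 0-1-, 00-1, 01-0, 11-1, 110-}
Coverage chart:
  m1: 00-1 ←essential
  m2: -01-,0-1-
  m3: --11,-01-,0-1-,00-1
  m4: -100,01-0
  m6: 0-1-,01-0
  m7: --11,0-1-
  m10: -01- ←essential
  m11: --11,-01-
  m12: -100,110-
  m13: 11-1,110-
  m15: --11,11-1
Essential: -01-, 00-1
Petrick residual → --11, 01-0, 110-
Min cover (5 terms): cd + b'c + a'b'd + a'bd' + abc'

5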